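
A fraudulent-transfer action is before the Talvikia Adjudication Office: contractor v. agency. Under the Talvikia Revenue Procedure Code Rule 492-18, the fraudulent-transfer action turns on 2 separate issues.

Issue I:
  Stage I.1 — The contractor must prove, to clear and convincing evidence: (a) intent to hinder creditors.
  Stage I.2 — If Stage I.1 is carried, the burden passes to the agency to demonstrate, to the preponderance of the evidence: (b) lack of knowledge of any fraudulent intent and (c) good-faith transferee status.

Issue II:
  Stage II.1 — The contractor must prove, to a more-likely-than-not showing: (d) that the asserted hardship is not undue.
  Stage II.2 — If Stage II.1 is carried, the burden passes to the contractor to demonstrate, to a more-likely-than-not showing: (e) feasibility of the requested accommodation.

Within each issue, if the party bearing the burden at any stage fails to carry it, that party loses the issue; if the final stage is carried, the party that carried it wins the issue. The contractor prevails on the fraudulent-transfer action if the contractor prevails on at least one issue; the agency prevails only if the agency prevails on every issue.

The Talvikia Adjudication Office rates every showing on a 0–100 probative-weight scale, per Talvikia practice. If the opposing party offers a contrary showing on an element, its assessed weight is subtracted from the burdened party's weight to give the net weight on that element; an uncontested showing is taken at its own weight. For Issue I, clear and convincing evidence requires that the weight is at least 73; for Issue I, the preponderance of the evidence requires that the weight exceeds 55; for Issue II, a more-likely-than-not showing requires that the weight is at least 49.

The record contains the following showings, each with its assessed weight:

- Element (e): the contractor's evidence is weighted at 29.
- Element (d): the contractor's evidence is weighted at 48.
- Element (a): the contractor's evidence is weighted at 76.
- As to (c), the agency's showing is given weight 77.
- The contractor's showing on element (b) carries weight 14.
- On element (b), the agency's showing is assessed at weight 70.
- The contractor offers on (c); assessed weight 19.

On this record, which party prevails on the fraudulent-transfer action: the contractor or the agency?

agency

— Issue I —
At Stage I.1 the contractor must meet clear and convincing evidence (weight is at least 73): on (a) the weight is 76, ≥ 73, so (a) meets the standard.
  Stage I.1 is satisfied; the onus moves to the agency.
At Stage I.2 the agency must meet the preponderance of the evidence (weight exceeds 55): on (b) the weight is 70 less the opposing 14 gives net 56, > 55, so (b) meets the standard; on (c) the weight is 77 less the opposing 19 gives net 58, which does exceed 55, so (c) meets the standard.
  All elements met at the final stage.
With every stage satisfied, the agency prevails on this issue.
— Issue II —
At Stage II.1 the contractor must meet a more-likely-than-not showing (weight is at least 49): on (d) the weight is 48, < 49, so (d) does not meet the standard.
  The contractor does not carry Stage II.1.
The analysis ends at Stage II.1; the agency prevails on this issue.
Per-issue: Issue I → agency; Issue II → agency. The contractor must prevail on at least one issue; overall, the agency prevails.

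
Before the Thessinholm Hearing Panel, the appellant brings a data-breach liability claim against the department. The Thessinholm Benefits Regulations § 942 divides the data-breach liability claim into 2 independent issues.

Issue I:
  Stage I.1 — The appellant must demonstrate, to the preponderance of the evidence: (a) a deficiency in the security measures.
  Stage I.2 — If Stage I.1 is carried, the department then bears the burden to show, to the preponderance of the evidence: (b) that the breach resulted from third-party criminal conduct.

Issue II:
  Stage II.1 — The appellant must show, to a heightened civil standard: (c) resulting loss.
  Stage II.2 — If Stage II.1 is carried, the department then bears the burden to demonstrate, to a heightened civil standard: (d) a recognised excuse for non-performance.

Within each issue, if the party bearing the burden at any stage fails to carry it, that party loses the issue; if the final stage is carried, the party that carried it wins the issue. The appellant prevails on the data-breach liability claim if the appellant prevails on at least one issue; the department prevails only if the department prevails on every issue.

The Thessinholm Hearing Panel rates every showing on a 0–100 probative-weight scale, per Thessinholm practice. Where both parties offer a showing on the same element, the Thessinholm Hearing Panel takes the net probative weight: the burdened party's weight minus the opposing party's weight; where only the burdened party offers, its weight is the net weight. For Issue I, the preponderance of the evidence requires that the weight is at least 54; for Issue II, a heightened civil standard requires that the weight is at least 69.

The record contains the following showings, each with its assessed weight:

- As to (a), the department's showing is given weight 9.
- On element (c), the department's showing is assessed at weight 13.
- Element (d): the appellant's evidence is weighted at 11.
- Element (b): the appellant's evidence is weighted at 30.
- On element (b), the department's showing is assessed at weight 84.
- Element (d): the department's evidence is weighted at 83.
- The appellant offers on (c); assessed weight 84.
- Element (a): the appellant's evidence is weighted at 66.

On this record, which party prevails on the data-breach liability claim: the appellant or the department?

— Issue I —
Stage I.1 (appellant, the preponderance of the evidence, weight is at least 54): (a) net 66−9=57 ≥ 54 — meets.
  Stage I.1 carried; the burden shifts to the department.
Stage I.2 (department, the preponderance of the evidence, weight is at least 54): (b) net 84−30=54 ≥ 54 — meets.
  All elements met at the final stage.
Every stage carried; the department prevails on this issue.
— Issue II —
Stage II.1 (appellant, a heightened civil standard, weight is at least 69): (c) net 84−13=71 ≥ 69 — meets.
  Stage II.1 carried; the burden shifts to the department.
Stage II.2 (department, a heightened civil standard, weight is at least 69): (d) net 83−11=72 ≥ 69 — meets.
  The department carries the last stage.
All stages carried — the department prevails on this issue.
Per-issue: Issue I → department; Issue II → department. The appellant must prevail on at least one issue; overall, the department prevails.

department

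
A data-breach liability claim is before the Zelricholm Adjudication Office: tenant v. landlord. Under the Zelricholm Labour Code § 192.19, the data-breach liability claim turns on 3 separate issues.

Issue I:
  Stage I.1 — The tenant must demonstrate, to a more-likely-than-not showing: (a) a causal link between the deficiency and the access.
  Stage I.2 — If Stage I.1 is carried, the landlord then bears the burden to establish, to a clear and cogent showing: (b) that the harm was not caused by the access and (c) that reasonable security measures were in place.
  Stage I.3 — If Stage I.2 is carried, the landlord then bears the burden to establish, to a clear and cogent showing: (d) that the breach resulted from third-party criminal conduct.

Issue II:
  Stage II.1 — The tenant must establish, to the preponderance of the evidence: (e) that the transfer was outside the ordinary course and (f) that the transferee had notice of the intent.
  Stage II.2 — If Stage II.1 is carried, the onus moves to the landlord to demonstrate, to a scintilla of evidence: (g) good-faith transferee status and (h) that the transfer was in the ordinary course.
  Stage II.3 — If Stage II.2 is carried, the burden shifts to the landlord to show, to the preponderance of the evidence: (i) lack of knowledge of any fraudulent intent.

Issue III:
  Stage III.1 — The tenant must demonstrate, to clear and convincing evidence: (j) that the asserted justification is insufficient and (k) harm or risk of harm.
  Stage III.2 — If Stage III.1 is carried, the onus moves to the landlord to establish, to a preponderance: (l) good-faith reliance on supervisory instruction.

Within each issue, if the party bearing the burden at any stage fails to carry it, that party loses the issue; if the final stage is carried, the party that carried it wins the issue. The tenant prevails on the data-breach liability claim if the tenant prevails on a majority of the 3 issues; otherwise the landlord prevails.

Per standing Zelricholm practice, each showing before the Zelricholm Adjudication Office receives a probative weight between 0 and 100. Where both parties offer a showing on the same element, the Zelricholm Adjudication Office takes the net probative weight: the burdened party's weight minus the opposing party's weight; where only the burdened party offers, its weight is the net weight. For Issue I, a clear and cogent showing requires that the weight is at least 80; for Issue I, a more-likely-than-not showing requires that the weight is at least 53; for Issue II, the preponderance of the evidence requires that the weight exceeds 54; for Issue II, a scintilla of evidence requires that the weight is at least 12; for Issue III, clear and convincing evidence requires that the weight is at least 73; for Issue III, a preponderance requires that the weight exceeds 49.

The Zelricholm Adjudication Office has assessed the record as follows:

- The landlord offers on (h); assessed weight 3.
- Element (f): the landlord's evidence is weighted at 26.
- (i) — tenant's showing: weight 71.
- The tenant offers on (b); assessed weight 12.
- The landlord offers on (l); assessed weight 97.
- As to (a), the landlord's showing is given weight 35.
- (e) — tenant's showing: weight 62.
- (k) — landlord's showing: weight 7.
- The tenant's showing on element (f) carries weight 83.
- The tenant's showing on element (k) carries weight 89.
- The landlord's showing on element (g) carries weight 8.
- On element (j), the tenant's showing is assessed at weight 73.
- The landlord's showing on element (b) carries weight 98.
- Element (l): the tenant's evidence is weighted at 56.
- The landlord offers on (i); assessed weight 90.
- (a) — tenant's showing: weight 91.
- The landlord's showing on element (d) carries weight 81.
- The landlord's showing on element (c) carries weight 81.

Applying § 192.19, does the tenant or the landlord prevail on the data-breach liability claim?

tenant

— Issue I —
At Stage I.1 the tenant must meet a more-likely-than-not showing (weight is at least 53): on (a) the weight is 91 less the opposing 35 gives net 56, which does reach 53, so (a) meets the standard.
  The tenant carries Stage I.1; the landlord now bears the burden.
At Stage I.2 the landlord must meet a clear and cogent showing (weight is at least 80): on (b) the weight is 98 less the opposing 12 gives net 86, ≥ 80, so (b) meets the standard; on (c) the weight is 81, which does reach 80, so (c) meets the standard.
  All elements met. The landlord retains the burden for Stage I.3.
At Stage I.3 the landlord must meet a clear and cogent showing (weight is at least 80): on (d) the weight is 81, ≥ 80, so (d) meets the standard.
  Stage I.3 carried; the final stage is satisfied.
With every stage satisfied, the landlord prevails on this issue.
— Issue II —
Stage II.1 (tenant, the preponderance of the evidence, weight exceeds 54): (e) 62 > 54 — meets; (f) net 83−26=57 > 54 — meets.
  Stage II.1 carried; the burden shifts to the landlord.
Stage II.2 (landlord, a scintilla of evidence, weight is at least 12): (g) 8 < 12 — fails; (h) 3 < 12 — fails.
  The landlord does not carry Stage II.2.
The tenant prevails on this issue.
— Issue III —
At Stage III.1 the tenant must meet clear and convincing evidence (weight is at least 73): on (j) the weight is 73, ≥ 73, so (j) meets the standard; on (k) the weight is 89 less the opposing 7 gives net 82, which does reach 73, so (k) meets the standard.
  All elements met. The burden passes to the landlord.
At Stage III.2 the landlord must meet a preponderance (weight exceeds 49): on (l) the weight is 97 less the opposing 56 gives net 41, which does not exceed 49, so (l) does not meet the standard.
  Stage III.2 not carried; the landlord fails its burden.
The analysis ends at Stage III.2; the tenant prevails on this issue.
Per-issue: Issue I → landlord; Issue II → tenant; Issue III → tenant. The tenant must prevail on a majority of issues; overall, the tenant prevails.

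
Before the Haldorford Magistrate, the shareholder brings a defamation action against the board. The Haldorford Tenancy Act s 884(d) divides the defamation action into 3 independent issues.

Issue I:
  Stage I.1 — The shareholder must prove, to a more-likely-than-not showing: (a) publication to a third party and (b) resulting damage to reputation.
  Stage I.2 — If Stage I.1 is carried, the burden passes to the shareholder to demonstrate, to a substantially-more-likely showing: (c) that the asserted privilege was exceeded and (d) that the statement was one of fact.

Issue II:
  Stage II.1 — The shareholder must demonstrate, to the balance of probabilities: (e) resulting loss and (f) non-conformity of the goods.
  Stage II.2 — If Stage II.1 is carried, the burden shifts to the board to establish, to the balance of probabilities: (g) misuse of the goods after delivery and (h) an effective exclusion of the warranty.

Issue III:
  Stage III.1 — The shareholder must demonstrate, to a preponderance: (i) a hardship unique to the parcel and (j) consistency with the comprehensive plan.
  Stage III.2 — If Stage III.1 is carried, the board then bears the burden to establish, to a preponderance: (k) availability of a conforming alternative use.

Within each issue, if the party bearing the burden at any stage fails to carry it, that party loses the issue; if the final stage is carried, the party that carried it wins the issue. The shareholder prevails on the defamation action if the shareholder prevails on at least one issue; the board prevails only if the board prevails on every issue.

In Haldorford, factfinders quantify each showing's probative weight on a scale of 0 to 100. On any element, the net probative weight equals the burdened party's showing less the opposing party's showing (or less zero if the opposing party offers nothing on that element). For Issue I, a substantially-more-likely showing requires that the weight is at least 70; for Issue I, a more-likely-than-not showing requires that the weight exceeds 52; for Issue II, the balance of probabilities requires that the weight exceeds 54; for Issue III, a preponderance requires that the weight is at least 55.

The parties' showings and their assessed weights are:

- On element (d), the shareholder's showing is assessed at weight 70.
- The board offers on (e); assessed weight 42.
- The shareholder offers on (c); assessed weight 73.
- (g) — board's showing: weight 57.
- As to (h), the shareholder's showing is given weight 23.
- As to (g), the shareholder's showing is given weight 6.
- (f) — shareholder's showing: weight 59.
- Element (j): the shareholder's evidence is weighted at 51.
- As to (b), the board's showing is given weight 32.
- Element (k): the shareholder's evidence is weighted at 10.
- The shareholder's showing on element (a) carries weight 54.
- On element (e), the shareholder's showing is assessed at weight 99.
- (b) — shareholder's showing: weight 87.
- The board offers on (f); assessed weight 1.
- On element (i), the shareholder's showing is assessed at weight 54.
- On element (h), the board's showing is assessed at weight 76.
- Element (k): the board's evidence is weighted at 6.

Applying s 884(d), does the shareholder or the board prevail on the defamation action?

shareholder

— Issue I —
Stage I.1 (shareholder, a more-likely-than-not showing, weight exceeds 52): (a) 54 > 52 — meets; (b) net 87−32=55 > 52 — meets.
  Stage I.1 is satisfied; the shareholder continues to bear the burden.
Stage I.2 (shareholder, a substantially-more-likely showing, weight is at least 70): (c) 73 ≥ 70 — meets; (d) 70 ≥ 70 — meets.
  The shareholder carries the last stage.
Every stage carried; the shareholder prevails on this issue.
— Issue II —
Stage II.1 — burden on shareholder; standard: the balance of probabilities (weight exceeds 54).
    (e): 99 − 42 = 57 > 54 [met]
    (f): 59 − 1 = 58 > 54 [met]
  The shareholder carries Stage II.1; the board now bears the burden.
Stage II.2 — burden on board; standard: the balance of probabilities (weight exceeds 54).
    (g): 57 − 6 = 51 ≤ 54 [not met]
    (h): 76 − 23 = 53 ≤ 54 [not met]
  Not every element is met, so the board fails to carry Stage II.2.
The analysis ends at Stage II.2; the shareholder prevails on this issue.
— Issue III —
At Stage III.1 the shareholder must meet a preponderance (weight is at least 55): on (i) the weight is 54, which does not reach 55, so (i) does not meet the standard; on (j) the weight is 51, which does not reach 55, so (j) does not meet the standard.
  Not every element is met, so the shareholder fails to carry Stage III.1.
So the board prevails on this issue.
Per-issue: Issue I → shareholder; Issue II → shareholder; Issue III → board. The shareholder must prevail on at least one issue; overall, the shareholder prevails.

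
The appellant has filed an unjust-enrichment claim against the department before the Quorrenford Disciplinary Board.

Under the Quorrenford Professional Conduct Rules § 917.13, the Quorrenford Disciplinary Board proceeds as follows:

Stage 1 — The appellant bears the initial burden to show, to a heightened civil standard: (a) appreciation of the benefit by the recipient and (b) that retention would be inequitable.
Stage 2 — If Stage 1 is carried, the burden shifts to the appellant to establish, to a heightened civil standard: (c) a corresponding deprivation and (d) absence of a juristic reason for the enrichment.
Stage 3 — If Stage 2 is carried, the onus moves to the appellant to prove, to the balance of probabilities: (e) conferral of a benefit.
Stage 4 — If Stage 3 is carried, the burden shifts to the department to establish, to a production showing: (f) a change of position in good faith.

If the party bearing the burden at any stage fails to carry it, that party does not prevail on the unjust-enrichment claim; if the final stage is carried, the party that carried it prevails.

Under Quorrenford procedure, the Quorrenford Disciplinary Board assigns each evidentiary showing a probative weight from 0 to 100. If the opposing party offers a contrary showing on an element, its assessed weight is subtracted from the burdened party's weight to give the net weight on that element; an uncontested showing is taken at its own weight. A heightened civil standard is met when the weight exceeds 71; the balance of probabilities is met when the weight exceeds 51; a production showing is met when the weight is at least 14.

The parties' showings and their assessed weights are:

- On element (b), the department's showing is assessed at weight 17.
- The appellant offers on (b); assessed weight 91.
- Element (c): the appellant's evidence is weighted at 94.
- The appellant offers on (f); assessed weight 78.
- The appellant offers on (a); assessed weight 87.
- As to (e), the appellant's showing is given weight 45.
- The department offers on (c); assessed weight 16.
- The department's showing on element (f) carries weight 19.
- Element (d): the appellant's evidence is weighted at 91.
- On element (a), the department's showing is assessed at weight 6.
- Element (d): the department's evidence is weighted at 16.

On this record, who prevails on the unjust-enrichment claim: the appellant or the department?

At Stage 1 the appellant must meet a heightened civil standard (weight exceeds 71): on (a) the weight is 87 less the opposing 6 gives net 81, which does exceed 71, so (a) meets the standard; on (b) the weight is 91 less the opposing 17 gives net 74, which does exceed 71, so (b) meets the standard.
  Stage 1 carried; the burden remains with the appellant.
At Stage 2 the appellant must meet a heightened civil standard (weight exceeds 71): on (c) the weight is 94 less the opposing 16 gives net 78, > 71, so (c) meets the standard; on (d) the weight is 91 less the opposing 16 gives net 75, > 71, so (d) meets the standard.
  All elements met. The appellant retains the burden for Stage 3.
At Stage 3 the appellant must meet the balance of probabilities (weight exceeds 51): on (e) the weight is 45, which does not exceed 51, so (e) does not meet the standard.
  Stage 3 not carried; the appellant fails its burden.
The analysis ends at Stage 3; the department prevails.

department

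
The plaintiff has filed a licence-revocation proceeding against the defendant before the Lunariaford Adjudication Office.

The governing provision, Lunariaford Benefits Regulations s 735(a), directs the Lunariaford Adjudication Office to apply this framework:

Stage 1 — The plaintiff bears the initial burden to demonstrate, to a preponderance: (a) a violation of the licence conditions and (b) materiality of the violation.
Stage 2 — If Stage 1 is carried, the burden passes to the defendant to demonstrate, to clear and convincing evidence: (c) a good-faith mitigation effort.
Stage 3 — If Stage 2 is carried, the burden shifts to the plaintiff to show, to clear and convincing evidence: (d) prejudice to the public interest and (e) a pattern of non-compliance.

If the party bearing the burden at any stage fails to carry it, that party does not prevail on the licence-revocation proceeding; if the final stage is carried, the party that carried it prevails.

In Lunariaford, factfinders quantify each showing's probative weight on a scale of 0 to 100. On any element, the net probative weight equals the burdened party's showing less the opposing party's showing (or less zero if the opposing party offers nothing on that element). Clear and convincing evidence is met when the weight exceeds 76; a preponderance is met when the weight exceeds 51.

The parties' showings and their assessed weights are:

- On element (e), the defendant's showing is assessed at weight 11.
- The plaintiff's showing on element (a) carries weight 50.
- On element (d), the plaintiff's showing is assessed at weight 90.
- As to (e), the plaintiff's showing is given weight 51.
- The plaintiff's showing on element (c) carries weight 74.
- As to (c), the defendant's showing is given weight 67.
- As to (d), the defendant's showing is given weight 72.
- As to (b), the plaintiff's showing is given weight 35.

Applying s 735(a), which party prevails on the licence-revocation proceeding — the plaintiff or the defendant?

defendant

At Stage 1 the plaintiff must meet a preponderance (weight exceeds 51): on (a) the weight is 50, which does not exceed 51, so (a) does not meet the standard; on (b) the weight is 35, which does not exceed 51, so (b) does not meet the standard.
  The plaintiff does not carry Stage 1.
The defendant prevails.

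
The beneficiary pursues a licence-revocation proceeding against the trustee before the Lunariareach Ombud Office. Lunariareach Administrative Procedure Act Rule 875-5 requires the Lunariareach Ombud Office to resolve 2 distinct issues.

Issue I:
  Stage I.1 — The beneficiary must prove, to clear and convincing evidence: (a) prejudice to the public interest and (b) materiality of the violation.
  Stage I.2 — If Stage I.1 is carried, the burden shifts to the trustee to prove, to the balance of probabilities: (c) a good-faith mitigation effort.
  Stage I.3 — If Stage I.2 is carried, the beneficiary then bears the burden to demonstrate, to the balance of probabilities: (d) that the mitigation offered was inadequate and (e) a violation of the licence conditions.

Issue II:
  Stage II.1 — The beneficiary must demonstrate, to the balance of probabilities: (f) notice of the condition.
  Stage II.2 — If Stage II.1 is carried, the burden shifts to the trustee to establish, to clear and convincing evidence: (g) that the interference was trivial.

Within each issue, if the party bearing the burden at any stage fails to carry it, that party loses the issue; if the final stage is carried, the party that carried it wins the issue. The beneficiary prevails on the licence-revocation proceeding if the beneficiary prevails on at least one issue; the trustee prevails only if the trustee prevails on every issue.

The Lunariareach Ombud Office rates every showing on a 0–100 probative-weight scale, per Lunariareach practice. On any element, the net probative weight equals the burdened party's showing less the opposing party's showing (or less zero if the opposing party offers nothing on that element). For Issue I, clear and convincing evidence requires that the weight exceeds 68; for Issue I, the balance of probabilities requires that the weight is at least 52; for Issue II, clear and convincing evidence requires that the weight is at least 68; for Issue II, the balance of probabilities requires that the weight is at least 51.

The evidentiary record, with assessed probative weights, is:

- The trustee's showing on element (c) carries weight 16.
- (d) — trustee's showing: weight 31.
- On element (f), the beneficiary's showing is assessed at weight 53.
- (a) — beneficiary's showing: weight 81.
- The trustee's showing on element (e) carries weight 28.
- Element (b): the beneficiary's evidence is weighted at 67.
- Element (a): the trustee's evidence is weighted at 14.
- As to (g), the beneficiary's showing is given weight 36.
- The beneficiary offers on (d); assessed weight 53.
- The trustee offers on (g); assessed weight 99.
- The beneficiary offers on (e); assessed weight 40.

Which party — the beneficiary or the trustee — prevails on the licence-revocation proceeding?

beneficiary

— Issue I —
At Stage I.1 the beneficiary must meet clear and convincing evidence (weight exceeds 68): on (a) the weight is 81 less the opposing 14 gives net 67, which does not exceed 68, so (a) does not meet the standard; on (b) the weight is 67, which does not exceed 68, so (b) does not meet the standard.
  Not every element is met, so the beneficiary fails to carry Stage I.1.
So the trustee prevails on this issue.
— Issue II —
At Stage II.1 the beneficiary must meet the balance of probabilities (weight is at least 51): on (f) the weight is 53, ≥ 51, so (f) meets the standard.
  The beneficiary carries Stage II.1; the trustee now bears the burden.
At Stage II.2 the trustee must meet clear and convincing evidence (weight is at least 68): on (g) the weight is 99 less the opposing 36 gives net 63, < 68, so (g) does not meet the standard.
  Stage II.2 not carried; the trustee fails its burden.
The analysis ends at Stage II.2; the beneficiary prevails on this issue.
Per-issue: Issue I → trustee; Issue II → beneficiary. The beneficiary must prevail on at least one issue; overall, the beneficiary prevails.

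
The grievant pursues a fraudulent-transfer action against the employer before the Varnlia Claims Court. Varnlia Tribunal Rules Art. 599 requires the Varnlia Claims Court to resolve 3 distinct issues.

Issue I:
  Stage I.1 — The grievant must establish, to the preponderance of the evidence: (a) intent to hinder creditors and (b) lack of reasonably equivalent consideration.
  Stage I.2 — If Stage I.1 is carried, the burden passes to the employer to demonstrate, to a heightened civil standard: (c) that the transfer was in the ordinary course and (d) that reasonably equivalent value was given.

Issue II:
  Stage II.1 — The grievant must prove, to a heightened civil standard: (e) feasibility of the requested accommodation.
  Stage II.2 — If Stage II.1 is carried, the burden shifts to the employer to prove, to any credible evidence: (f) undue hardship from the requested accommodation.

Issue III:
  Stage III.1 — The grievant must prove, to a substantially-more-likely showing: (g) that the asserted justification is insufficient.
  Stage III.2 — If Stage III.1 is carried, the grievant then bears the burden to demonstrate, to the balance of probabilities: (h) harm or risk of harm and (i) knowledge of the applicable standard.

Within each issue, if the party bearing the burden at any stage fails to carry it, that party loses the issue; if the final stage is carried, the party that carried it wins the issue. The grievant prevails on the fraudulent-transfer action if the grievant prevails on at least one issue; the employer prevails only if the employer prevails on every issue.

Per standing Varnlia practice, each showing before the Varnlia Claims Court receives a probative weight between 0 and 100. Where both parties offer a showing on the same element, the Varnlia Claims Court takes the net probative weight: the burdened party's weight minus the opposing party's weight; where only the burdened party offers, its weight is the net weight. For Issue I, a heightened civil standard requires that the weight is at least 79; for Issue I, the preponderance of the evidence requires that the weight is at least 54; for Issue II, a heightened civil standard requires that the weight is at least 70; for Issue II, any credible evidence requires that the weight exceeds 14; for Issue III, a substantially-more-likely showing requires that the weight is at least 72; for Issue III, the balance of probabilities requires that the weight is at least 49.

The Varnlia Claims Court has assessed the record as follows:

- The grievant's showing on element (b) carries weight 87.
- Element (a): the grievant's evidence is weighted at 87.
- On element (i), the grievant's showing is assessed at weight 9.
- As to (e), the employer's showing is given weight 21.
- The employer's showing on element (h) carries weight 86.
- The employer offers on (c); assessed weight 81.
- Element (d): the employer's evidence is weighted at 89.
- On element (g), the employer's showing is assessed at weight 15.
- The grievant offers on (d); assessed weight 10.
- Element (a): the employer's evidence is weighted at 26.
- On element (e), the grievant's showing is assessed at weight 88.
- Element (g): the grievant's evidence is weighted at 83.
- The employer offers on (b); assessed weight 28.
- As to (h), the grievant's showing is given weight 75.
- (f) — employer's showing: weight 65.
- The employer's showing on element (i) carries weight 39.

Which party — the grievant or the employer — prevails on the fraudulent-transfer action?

employer

— Issue I —
Stage I.1 (grievant, the preponderance of the evidence, weight is at least 54): (a) net 87−26=61 ≥ 54 — meets; (b) net 87−28=59 ≥ 54 — meets.
  All elements met. The burden passes to the employer.
Stage I.2 (employer, a heightened civil standard, weight is at least 79): (c) 81 ≥ 79 — meets; (d) net 89−10=79 ≥ 79 — meets.
  All elements met at the final stage.
All stages carried — the employer prevails on this issue.
— Issue II —
Stage II.1 (grievant, a heightened civil standard, weight is at least 70): (e) net 88−21=67 < 70 — fails.
  The grievant does not carry Stage II.1.
So the employer prevails on this issue.
— Issue III —
Stage III.1 — burden on grievant; standard: a substantially-more-likely showing (weight is at least 72).
    (g): 83 − 15 = 68 < 72 [not met]
  Stage III.1 not carried; the grievant fails its burden.
The analysis ends at Stage III.1; the employer prevails on this issue.
Per-issue: Issue I → employer; Issue II → employer; Issue III → employer. The grievant must prevail on at least one issue; overall, the employer prevails.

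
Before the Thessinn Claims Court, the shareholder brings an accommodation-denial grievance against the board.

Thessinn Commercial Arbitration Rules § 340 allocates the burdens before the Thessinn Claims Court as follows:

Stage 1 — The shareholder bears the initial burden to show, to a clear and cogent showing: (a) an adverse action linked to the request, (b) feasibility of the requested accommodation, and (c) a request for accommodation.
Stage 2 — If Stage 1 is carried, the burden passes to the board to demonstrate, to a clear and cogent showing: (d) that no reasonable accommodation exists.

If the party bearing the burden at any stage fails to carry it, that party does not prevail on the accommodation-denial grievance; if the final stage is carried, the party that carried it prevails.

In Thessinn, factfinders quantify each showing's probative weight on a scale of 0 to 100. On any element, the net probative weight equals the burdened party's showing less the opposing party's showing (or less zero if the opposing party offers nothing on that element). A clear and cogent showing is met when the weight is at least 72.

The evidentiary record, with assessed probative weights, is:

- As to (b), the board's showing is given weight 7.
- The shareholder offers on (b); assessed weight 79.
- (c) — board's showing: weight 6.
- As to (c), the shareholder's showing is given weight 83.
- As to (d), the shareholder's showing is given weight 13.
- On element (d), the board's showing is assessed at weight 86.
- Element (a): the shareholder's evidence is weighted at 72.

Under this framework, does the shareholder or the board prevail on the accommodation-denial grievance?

board

Stage 1 (shareholder, a clear and cogent showing, weight is at least 72): (a) 72 ≥ 72 — meets; (b) net 79−7=72 ≥ 72 — meets; (c) net 83−6=77 ≥ 72 — meets.
  Stage 1 carried; the burden shifts to the board.
Stage 2 (board, a clear and cogent showing, weight is at least 72): (d) net 86−13=73 ≥ 72 — meets.
  All elements met at the final stage.
With every stage satisfied, the board prevails.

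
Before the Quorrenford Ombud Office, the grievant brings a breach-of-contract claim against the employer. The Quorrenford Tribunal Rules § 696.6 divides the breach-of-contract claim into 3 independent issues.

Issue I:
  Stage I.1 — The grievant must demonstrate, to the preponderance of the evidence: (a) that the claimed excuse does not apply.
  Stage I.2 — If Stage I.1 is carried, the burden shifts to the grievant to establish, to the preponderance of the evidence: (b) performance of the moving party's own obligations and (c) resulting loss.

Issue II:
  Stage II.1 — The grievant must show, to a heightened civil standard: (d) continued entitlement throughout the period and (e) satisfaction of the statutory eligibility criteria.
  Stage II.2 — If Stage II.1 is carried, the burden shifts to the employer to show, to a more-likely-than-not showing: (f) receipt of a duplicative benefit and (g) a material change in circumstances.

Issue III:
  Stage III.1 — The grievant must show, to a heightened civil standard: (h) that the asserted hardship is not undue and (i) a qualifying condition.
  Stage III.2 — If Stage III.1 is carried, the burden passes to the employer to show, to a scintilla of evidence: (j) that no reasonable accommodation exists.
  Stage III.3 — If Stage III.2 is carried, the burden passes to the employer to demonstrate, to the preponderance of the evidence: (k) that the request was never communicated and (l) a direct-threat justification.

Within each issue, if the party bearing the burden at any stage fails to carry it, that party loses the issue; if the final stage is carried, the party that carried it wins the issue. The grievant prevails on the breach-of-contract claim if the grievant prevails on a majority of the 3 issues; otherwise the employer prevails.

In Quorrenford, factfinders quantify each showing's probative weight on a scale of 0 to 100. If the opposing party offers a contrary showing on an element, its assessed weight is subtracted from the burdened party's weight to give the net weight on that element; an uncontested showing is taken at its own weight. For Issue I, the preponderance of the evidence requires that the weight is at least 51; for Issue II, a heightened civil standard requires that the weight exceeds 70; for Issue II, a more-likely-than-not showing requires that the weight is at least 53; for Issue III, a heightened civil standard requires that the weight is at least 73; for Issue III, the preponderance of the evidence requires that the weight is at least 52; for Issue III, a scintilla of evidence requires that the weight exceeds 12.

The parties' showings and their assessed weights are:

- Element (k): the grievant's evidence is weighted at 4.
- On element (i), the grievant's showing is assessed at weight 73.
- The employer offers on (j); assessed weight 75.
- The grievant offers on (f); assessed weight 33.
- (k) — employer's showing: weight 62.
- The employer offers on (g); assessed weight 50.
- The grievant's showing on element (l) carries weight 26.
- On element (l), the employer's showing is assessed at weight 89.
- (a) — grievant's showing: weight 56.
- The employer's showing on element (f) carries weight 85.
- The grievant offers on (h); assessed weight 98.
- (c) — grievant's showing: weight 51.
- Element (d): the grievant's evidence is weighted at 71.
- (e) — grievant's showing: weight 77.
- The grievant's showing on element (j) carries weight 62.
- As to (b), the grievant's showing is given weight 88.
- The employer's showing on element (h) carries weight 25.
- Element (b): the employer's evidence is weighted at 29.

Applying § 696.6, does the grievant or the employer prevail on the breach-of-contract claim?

— Issue I —
Stage I.1 — burden on grievant; standard: the preponderance of the evidence (weight is at least 51).
    (a): 56 ≥ 51 [met]
  All elements met. The grievant retains the burden for Stage I.2.
Stage I.2 — burden on grievant; standard: the preponderance of the evidence (weight is at least 51).
    (b): 88 − 29 = 59 ≥ 51 [met]
    (c): 51 ≥ 51 [met]
  Stage I.2 carried; the final stage is satisfied.
With every stage satisfied, the grievant prevails on this issue.
— Issue II —
At Stage II.1 the grievant must meet a heightened civil standard (weight exceeds 70): on (d) the weight is 71, > 70, so (d) meets the standard; on (e) the weight is 77, > 70, so (e) meets the standard.
  Stage II.1 is satisfied; the onus moves to the employer.
At Stage II.2 the employer must meet a more-likely-than-not showing (weight is at least 53): on (f) the weight is 85 less the opposing 33 gives net 52, < 53, so (f) does not meet the standard; on (g) the weight is 50, which does not reach 53, so (g) does not meet the standard.
  Not every element is met, so the employer fails to carry Stage II.2.
The analysis ends at Stage II.2; the grievant prevails on this issue.
— Issue III —
Stage III.1 — burden on grievant; standard: a heightened civil standard (weight is at least 73).
    (h): 98 − 25 = 73 ≥ 73 [met]
    (i): 73 ≥ 73 [met]
  Stage III.1 is satisfied; the onus moves to the employer.
Stage III.2 — burden on employer; standard: a scintilla of evidence (weight exceeds 12).
    (j): 75 − 62 = 13 > 12 [met]
  Stage III.2 carried; the burden remains with the employer.
Stage III.3 — burden on employer; standard: the preponderance of the evidence (weight is at least 52).
    (k): 62 − 4 = 58 ≥ 52 [met]
    (l): 89 − 26 = 63 ≥ 52 [met]
  All elements met at the final stage.
Every stage carried; the employer prevails on this issue.
Per-issue: Issue I → grievant; Issue II → grievant; Issue III → employer. The grievant must prevail on a majority of issues; overall, the grievant prevails.

grievant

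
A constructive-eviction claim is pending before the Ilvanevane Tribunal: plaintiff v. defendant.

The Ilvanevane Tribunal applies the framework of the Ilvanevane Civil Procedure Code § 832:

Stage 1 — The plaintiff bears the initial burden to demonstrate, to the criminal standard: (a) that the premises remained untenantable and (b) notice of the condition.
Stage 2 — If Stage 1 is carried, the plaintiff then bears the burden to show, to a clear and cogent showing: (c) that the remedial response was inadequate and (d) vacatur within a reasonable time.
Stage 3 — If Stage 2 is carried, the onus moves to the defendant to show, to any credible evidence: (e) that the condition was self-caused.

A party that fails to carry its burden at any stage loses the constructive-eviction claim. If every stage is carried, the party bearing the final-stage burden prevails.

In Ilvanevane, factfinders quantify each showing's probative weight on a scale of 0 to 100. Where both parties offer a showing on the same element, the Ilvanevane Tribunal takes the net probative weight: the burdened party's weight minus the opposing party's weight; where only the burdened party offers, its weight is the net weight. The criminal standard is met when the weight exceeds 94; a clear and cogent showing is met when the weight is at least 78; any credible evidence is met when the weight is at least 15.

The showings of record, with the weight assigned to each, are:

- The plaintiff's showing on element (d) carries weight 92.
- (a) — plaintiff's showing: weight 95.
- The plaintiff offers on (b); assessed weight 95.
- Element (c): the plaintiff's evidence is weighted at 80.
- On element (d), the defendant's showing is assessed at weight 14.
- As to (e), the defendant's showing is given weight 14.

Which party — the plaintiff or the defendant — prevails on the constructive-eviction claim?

Stage 1 (plaintiff, the criminal standard, weight exceeds 94): (a) 95 > 94 — meets; (b) 95 > 94 — meets.
  Stage 1 carried; the burden remains with the plaintiff.
Stage 2 (plaintiff, a clear and cogent showing, weight is at least 78): (c) 80 ≥ 78 — meets; (d) net 92−14=78 ≥ 78 — meets.
  Stage 2 carried; the burden shifts to the defendant.
Stage 3 (defendant, any credible evidence, weight is at least 15): (e) 14 < 15 — fails.
  The defendant does not carry Stage 3.
The plaintiff prevails.

plaintiff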